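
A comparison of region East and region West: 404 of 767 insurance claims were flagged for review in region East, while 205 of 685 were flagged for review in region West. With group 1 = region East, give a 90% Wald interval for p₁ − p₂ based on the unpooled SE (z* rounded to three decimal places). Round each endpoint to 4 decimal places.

(0.1861, 0.2688)

p̂₁ = 0.52673, p̂₂ = 0.29927, so the observed difference is 0.22746.
Unpooled SE = √(p̂₁(1−p̂₁)/n₁ + p̂₂(1−p̂₂)/n₂) = √(0.000325014 + 0.000306142) = 0.025123.
z* = 1.645 at the 90% level. Margin = 1.645·0.025123 = 0.04133.
Interval: 0.22746 ± 0.04133 → (0.1861, 0.2688).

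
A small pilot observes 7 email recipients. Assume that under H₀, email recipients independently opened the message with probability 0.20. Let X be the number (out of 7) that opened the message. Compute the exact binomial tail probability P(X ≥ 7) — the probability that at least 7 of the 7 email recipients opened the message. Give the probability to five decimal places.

X is binomial with n = 7 and p = 0.20.
P(X ≥ 7) = C(7,7)·0.20^7·0.80^0.
= 0.000013 = 0.00001.

P = 0.00001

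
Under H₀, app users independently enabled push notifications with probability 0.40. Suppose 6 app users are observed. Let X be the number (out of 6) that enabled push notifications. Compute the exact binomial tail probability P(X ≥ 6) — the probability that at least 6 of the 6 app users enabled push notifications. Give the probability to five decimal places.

X is binomial with n = 6 and p = 0.40.
P(X ≥ 6) = C(6,6)·0.40^6·0.60^0.
= 0.004096 = 0.00410.

P = 0.00410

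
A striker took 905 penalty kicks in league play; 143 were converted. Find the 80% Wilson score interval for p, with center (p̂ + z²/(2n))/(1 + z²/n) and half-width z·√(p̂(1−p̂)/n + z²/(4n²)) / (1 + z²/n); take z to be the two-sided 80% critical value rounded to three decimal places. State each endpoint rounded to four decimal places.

(0.1431, 0.1742)

Here p̂ = 143/905 = 0.15801 and z = 1.282 (z² = 1.643524).
1 + z²/n = 1.001816.
Adjusted center: (0.15801 + z²/(2n))/1.001816 = 0.15863.
Radicand: p̂(1−p̂)/n + z²/(4n²) = 0.000147009 + 0.000000502 = 0.000147511.
Half-width = z·√(radicand)/denom = 1.282·0.012145/1.001816 = 0.01554.
CI: 0.15863 ± 0.01554 = (0.1431, 0.1742).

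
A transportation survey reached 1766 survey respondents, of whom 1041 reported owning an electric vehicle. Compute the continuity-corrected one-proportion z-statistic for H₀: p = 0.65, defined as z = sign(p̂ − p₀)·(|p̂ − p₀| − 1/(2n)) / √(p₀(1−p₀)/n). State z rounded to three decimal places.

z = -5.308

The sample proportion is 1041/1766 = 0.58947. p̂ − p₀ = -0.060532.
1/(2n) = 0.000283.
Corrected numerator: |-0.060532| − 0.000283 = 0.060249.
Under H₀, SE = √(p₀(1−p₀)/n) = √(0.65·0.35/1766) = √0.000128822 = 0.011350.
z = (−)0.060249/0.011350 = -5.308.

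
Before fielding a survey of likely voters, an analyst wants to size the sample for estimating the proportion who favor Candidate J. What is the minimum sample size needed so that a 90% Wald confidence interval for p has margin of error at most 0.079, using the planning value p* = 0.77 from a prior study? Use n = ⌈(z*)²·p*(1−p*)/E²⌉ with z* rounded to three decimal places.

For 90% confidence, z* = 1.645.
p*(1−p*) = 0.1771.
Required n before rounding: 2.706025 × 0.1771 / 0.079² = 76.788.
Rounding up, n = 77.

n = 77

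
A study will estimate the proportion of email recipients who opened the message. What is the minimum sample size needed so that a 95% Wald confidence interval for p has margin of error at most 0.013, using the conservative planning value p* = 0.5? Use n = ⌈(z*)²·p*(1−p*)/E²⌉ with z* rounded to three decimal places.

z* = 1.960 at the 95% level.
p*(1−p*) = 0.2500.
(z*)²·p*(1−p*)/E² = 3.841600·0.2500/0.000169 = 5682.840.
⌈5682.840⌉ = 5683.

n = 5683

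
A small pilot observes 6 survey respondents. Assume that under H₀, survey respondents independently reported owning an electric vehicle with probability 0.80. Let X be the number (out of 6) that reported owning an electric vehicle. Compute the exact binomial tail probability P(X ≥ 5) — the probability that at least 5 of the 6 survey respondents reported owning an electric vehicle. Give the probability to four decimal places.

X ~ Binomial(n=6, p=0.80).
P(X ≥ 5) = C(6,5)·0.80^5·0.20^1 + C(6,6)·0.80^6·0.20^0.
= 0.393216 + 0.262144 = 0.6554.

P = 0.6554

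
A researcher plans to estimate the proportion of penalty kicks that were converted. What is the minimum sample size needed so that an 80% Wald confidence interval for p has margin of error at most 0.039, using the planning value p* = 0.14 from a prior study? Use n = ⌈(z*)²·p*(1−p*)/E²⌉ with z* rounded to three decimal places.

n = 131

The 80% critical value is z* = 1.282.
p*(1−p*) = 0.14·0.86 = 0.1204.
(z*)²·p*(1−p*)/E² = 1.643524·0.1204/0.001521 = 130.099.
Rounding up, n = 131.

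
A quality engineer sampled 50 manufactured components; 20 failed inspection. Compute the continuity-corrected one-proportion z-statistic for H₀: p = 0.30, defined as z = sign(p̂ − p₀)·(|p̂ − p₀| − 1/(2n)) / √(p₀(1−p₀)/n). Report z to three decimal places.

z = 1.389

Sample proportion p̂ = 20/50 = 0.40000. p̂ − p₀ = 0.100000.
Continuity correction 1/(2n) = 1/100 = 0.010000.
Corrected numerator: |0.100000| − 0.010000 = 0.090000.
Null standard error: √(0.30·0.70/50) = √0.004200000 = 0.064807.
z = (+)0.090000/0.064807 = 1.389.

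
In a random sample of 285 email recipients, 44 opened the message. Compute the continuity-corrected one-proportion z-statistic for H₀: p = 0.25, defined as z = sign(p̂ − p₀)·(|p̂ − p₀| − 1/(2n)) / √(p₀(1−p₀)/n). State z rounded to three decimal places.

Sample proportion p̂ = 44/285 = 0.15439. p̂ − p₀ = -0.095614.
Continuity correction 1/(2n) = 1/570 = 0.001754.
Corrected numerator: |-0.095614| − 0.001754 = 0.093860.
Null standard error: √(0.25·0.75/285) = √0.000657895 = 0.025649.
z = −0.093860/0.025649 = -3.659.

z = -3.659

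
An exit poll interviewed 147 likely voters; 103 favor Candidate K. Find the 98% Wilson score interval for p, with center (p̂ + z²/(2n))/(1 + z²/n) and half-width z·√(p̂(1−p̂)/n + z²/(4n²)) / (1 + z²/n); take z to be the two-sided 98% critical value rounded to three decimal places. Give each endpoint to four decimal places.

(0.6070, 0.7801)

p̂ = 103/147 = 0.70068; z = 2.326, so z² = 5.410276.
Denominator 1 + z²/n = 1 + 5.410276/147 = 1.036805.
Center = (0.70068 + 0.018402)/1.036805 = 0.69356.
Radicand: p̂(1−p̂)/n + z²/(4n²) = 0.001426717 + 0.000062593 = 0.001489310.
Half-width = 2.326·√0.001489310/1.036805 = 0.08658.
CI: 0.69356 ± 0.08658 = (0.6070, 0.7801).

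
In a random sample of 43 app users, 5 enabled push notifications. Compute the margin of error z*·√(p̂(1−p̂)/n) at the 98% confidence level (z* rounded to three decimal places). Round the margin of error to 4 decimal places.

ME = 0.1137

The sample proportion is 5/43 = 0.11628.
SE(p̂) = √(0.11628·0.88372/43) = 0.048885.
For 98% confidence, z* = 2.326.
So ME = 0.1137.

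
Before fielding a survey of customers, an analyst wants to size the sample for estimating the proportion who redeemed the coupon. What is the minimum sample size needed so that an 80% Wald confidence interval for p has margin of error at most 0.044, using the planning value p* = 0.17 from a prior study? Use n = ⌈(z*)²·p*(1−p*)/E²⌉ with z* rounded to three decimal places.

The 80% critical value is z* = 1.282.
p*(1−p*) = 0.17·0.83 = 0.1411.
(z*)²·p*(1−p*)/E² = 1.643524·0.1411/0.001936 = 119.784.
⌈119.784⌉ = 120.

n = 120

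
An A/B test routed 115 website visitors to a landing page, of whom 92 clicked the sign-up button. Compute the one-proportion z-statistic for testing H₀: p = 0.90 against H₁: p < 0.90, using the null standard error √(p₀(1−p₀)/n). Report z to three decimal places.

The sample proportion is 92/115 = 0.80000.
SE₀ = √(0.90·0.10/115) = 0.027975.
z = (p̂ − p₀)/SE = (0.80000 − 0.90)/0.027975 = -3.575.

z = -3.575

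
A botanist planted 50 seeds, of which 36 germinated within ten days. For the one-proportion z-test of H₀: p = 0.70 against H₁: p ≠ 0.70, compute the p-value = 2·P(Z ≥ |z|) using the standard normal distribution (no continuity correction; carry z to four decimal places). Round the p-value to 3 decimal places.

p-value = 0.758

With x = 36 successes in n = 50, p̂ = 0.72000.
SE₀ = √(0.70·0.30/50) = 0.064807.
Test statistic (full precision, shown to 4 dp): z = (36/50 − 0.70)/SE₀ ≈ 0.3086.
From the standard normal, 2·P(Z ≥ |z|) = 0.758.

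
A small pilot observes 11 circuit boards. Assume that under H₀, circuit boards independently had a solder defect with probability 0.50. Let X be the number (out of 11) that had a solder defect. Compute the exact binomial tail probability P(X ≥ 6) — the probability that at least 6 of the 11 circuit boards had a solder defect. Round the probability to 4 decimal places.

X ~ Binomial(n=11, p=0.50).
P(X ≥ 6) = Σ_{j=6}^{11} C(11,j)·0.50^j·0.50^{11−j}.
= 0.225586 + 0.161133 + 0.080566 + 0.026855 + 0.005371 + 0.000488 = 0.5000.

P = 0.5000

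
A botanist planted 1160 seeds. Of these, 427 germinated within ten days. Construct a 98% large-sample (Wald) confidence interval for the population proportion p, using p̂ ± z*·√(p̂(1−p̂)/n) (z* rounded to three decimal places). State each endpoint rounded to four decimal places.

The sample proportion is 427/1160 = 0.36810.
Standard error of p̂: √(0.232603/1160) = √0.000200520 = 0.014161.
z* = 2.326 at the 98% level.
Margin of error: 2.326 × 0.014161 = 0.03294.
So the interval runs from 0.3352 to 0.4010.

(0.3352, 0.4010)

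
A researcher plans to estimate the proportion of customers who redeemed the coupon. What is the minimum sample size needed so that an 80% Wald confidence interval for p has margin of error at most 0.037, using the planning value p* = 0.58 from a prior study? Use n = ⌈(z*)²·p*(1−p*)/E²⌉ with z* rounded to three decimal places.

For 80% confidence, z* = 1.282.
p*(1−p*) = 0.58·0.42 = 0.2436.
Required n before rounding: 1.643524 × 0.2436 / 0.037² = 292.449.
⌈292.449⌉ = 293.

n = 293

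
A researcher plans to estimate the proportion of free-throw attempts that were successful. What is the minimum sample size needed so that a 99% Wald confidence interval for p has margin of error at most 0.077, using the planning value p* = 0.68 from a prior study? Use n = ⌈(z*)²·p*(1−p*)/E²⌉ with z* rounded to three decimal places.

n = 244

z* = 2.576 at the 99% level.
p*(1−p*) = 0.68·0.32 = 0.2176.
(z*)²·p*(1−p*)/E² = 6.635776·0.2176/0.005929 = 243.539.
Rounding up, n = 244.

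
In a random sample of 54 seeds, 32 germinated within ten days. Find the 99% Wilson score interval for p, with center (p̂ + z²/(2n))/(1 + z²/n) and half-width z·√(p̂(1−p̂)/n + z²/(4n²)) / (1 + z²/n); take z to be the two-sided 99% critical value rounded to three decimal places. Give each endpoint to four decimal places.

(0.4196, 0.7453)

Here p̂ = 32/54 = 0.59259 and z = 2.576 (z² = 6.635776).
1 + z²/n = 1.122885.
Adjusted center: (0.59259 + z²/(2n))/1.122885 = 0.58246.
Radicand: p̂(1−p̂)/n + z²/(4n²) = 0.004470863 + 0.000568911 = 0.005039774.
Half-width = 2.576·√0.005039774/1.122885 = 0.16286.
CI: 0.58246 ± 0.16286 = (0.4196, 0.7453).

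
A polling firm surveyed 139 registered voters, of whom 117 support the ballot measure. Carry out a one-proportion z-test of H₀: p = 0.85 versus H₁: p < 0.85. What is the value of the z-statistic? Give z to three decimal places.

z = -0.273

With x = 117 successes in n = 139, p̂ = 0.84173.
Under H₀, SE = √(p₀(1−p₀)/n) = √(0.85·0.15/139) = √0.000917266 = 0.030286.
z = (p̂ − p₀)/SE = (0.84173 − 0.85)/0.030286 = -0.273.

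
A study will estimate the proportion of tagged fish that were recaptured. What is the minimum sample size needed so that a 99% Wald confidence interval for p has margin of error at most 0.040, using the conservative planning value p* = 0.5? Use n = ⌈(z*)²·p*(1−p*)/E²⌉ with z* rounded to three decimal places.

The 99% critical value is z* = 2.576.
p*(1−p*) = 0.50·0.50 = 0.2500.
Required n before rounding: 6.635776 × 0.2500 / 0.040² = 1036.840.
Rounding up, n = 1037.

n = 1037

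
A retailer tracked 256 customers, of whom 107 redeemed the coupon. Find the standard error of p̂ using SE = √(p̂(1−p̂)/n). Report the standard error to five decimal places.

Sample proportion p̂ = 107/256 = 0.41797.
p̂(1−p̂) = 0.243271.
SE = √(0.243271/256) = √0.000950277 = 0.03083.

SE = 0.03083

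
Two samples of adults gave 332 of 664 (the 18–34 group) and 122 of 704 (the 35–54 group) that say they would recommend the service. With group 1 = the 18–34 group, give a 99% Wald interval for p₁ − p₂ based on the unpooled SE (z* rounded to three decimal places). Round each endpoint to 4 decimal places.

p̂₁ = 0.50000, p̂₂ = 0.17330, so the observed difference is 0.32670.
SE = √(0.000376506 + 0.000203500) = √0.000580006 = 0.024083.
z* = 2.576 at the 99% level. Margin = 2.576·0.024083 = 0.06204.
CI: 0.32670 ± 0.06204 = (0.2647, 0.3887).

(0.2647, 0.3887)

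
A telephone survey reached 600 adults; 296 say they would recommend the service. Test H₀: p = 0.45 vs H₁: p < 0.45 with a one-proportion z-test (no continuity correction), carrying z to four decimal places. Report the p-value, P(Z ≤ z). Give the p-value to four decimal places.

With x = 296 successes in n = 600, p̂ = 0.49333.
Null standard error: √(0.45·0.55/600) = √0.000412500 = 0.020310.
Test statistic (full precision, shown to 4 dp): z = (296/600 − 0.45)/SE₀ ≈ 2.1336.
p-value = P(Z ≤ z) with z = 2.1336 → 0.9836.

p-value = 0.9836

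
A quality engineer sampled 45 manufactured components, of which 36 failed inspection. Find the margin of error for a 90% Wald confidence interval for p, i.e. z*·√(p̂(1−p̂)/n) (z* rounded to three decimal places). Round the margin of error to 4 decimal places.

ME = 0.0981

Sample proportion p̂ = 36/45 = 0.80000.
Standard error of p̂: √(0.160000/45) = √0.003555556 = 0.059628.
z* = 1.645 at the 90% level.
So ME = 0.0981.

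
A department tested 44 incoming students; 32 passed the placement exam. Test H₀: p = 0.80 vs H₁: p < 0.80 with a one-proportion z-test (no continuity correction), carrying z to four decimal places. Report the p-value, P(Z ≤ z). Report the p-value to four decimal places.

Sample proportion p̂ = 32/44 = 0.72727.
Under H₀, SE = √(p₀(1−p₀)/n) = √(0.80·0.20/44) = √0.003636364 = 0.060302.
Test statistic (full precision, shown to 4 dp): z = (32/44 − 0.80)/SE₀ ≈ -1.2060.
p-value = P(Z ≤ z) with z = -1.2060 → 0.1139.

p-value = 0.1139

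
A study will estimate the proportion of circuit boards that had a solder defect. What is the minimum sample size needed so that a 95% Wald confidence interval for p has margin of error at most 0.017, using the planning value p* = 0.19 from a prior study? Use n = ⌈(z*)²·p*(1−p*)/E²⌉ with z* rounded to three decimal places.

z* = 1.960 at the 95% level.
p*(1−p*) = 0.1539.
Required n before rounding: 3.841600 × 0.1539 / 0.017² = 2045.752.
Rounding up, n = 2046.

n = 2046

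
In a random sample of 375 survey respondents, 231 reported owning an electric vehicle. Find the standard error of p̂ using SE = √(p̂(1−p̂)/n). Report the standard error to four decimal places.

SE = 0.0251

The sample proportion is 231/375 = 0.61600.
p̂(1−p̂) = 0.61600·0.38400 = 0.236544.
SE = √(0.236544/375) = √0.000630784 = 0.0251.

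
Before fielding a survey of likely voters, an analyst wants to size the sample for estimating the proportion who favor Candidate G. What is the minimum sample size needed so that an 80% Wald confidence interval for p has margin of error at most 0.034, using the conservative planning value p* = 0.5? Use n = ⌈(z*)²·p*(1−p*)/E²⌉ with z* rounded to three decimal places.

z* = 1.282 at the 80% level.
p*(1−p*) = 0.2500.
(z*)²·p*(1−p*)/E² = 1.643524·0.2500/0.001156 = 355.433.
Rounding up, n = 356.

n = 356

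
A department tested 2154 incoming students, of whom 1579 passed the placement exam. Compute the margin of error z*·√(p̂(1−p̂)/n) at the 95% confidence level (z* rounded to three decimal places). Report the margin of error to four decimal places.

The sample proportion is 1579/2154 = 0.73305.
SE(p̂) = √(0.73305·0.26695/2154) = 0.009531.
The 95% critical value is z* = 1.960.
ME = 1.960·0.009531 = 0.0187.

ME = 0.0187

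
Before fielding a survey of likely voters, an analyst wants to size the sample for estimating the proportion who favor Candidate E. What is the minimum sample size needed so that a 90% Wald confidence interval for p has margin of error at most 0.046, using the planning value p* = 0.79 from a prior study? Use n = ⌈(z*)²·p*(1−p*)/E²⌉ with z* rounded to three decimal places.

n = 213

z* = 1.645 at the 90% level.
p*(1−p*) = 0.1659.
(z*)²·p*(1−p*)/E² = 2.706025·0.1659/0.002116 = 212.160.
Rounding up, n = 213.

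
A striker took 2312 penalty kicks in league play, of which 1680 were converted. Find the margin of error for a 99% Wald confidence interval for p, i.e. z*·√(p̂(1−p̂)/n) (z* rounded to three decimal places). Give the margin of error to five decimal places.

p̂ = 1680/2312 = 0.72664.
SE = √(p̂(1−p̂)/n) = √(0.198633/2312) = 0.009269.
z* = 2.576 at the 99% level.
ME = 2.576·0.009269 = 0.02388.

ME = 0.02388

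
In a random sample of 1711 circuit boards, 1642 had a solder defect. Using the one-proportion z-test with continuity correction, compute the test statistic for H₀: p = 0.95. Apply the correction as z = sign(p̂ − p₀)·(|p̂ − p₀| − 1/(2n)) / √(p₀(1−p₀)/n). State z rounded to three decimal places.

z = 1.780

Sample proportion p̂ = 1642/1711 = 0.95967. p̂ − p₀ = 0.009673.
Continuity correction 1/(2n) = 1/3422 = 0.000292.
Corrected numerator: |0.009673| − 0.000292 = 0.009381.
SE₀ = √(0.95·0.05/1711) = 0.005269.
z = (+)0.009381/0.005269 = 1.780.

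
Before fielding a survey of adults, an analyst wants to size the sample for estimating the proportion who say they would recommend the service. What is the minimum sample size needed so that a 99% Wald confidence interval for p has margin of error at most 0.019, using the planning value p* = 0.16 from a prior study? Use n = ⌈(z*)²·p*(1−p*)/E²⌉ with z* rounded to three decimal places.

The 99% critical value is z* = 2.576.
p*(1−p*) = 0.1344.
Required n before rounding: 6.635776 × 0.1344 / 0.019² = 2470.494.
⌈2470.494⌉ = 2471.

n = 2471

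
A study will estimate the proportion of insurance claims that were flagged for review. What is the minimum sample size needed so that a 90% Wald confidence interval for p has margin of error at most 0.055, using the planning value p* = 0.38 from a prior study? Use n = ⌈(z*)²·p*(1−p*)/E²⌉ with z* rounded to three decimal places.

n = 211

z* = 1.645 at the 90% level.
p*(1−p*) = 0.38·0.62 = 0.2356.
(z*)²·p*(1−p*)/E² = 2.706025·0.2356/0.003025 = 210.757.
Rounding up, n = 211.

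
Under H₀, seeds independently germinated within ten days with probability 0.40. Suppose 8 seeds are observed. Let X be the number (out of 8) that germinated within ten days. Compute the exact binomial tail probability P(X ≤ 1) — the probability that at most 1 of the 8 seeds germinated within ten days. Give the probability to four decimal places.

P = 0.1064

X ~ Binomial(n=8, p=0.40).
P(X ≤ 1) = C(8,0)·0.40^0·0.60^8 + C(8,1)·0.40^1·0.60^7.
= 0.016796 + 0.089580 = 0.1064.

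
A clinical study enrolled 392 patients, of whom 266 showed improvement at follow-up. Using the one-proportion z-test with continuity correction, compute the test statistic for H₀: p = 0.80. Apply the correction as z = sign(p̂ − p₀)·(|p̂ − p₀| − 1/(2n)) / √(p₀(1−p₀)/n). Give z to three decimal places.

z = -5.947

With x = 266 successes in n = 392, p̂ = 0.67857. p̂ − p₀ = -0.121429.
Continuity correction 1/(2n) = 1/784 = 0.001276.
Corrected numerator: |-0.121429| − 0.001276 = 0.120153.
SE₀ = √(0.80·0.20/392) = 0.020203.
z = (−)0.120153/0.020203 = -5.947.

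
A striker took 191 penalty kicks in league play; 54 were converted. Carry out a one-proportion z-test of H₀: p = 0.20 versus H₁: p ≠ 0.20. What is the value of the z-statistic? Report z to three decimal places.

z = 2.858

The sample proportion is 54/191 = 0.28272.
Null standard error: √(0.20·0.80/191) = √0.000837696 = 0.028943.
z = (0.28272 − 0.20)/0.028943 = 0.08272/0.028943 = 2.858.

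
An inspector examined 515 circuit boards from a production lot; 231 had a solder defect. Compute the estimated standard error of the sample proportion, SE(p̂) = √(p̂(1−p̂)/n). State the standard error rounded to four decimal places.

Sample proportion p̂ = 231/515 = 0.44854.
p̂(1−p̂) = 0.44854·0.55146 = 0.247352.
Dividing by n and taking the root: √0.000480295 = 0.0219.

SE = 0.0219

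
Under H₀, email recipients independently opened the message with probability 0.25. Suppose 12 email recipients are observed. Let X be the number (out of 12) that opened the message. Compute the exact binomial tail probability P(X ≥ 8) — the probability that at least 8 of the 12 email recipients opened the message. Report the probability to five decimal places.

P = 0.00278

X ~ Binomial(n=12, p=0.25).
P(X ≥ 8) = Σ_{j=8}^{12} C(12,j)·0.25^j·0.75^{12−j}.
= 0.002390 + 0.000354 + 0.000035 + 0.000002 + 0.000000 = 0.00278.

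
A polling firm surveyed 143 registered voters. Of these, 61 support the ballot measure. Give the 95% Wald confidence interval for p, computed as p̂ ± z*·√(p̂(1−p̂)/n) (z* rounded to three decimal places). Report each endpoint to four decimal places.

The sample proportion is 61/143 = 0.42657.
Standard error of p̂: √(0.244609/143) = √0.001710549 = 0.041359.
For 95% confidence, z* = 1.960.
Margin = 1.960·0.041359 = 0.08106.
Interval: 0.42657 ± 0.08106 → (0.3455, 0.5076).

(0.3455, 0.5076)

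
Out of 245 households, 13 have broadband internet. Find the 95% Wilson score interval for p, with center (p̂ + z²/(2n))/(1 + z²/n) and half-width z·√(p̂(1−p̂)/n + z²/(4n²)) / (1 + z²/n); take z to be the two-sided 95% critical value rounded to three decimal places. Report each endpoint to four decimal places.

(0.0313, 0.0887)

p̂ = 13/245 = 0.05306; z = 1.960, so z² = 3.841600.
1 + z²/n = 1.015680.
Center = (0.05306 + 0.007840)/1.015680 = 0.05996.
Radicand: p̂(1−p̂)/n + z²/(4n²) = 0.000205085 + 0.000016000 = 0.000221085.
Half-width = 1.960·√0.000221085/1.015680 = 0.02869.
CI: 0.05996 ± 0.02869 = (0.0313, 0.0887).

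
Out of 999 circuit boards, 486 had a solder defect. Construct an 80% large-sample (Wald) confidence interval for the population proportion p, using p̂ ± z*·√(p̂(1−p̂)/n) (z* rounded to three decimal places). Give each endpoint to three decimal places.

(0.466, 0.507)

p̂ = 486/999 = 0.48649.
Standard error of p̂: √(0.249817/999) = √0.000250067 = 0.015814.
For 80% confidence, z* = 1.282.
Margin = 1.282·0.015814 = 0.02027.
So the interval runs from 0.466 to 0.507.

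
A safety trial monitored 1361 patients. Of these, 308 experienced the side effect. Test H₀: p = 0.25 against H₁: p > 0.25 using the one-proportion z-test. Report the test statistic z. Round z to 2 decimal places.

z = -2.02

The sample proportion is 308/1361 = 0.22630.
SE₀ = √(0.25·0.75/1361) = 0.011737.
z = (p̂ − p₀)/SE = (0.22630 − 0.25)/0.011737 = -2.02.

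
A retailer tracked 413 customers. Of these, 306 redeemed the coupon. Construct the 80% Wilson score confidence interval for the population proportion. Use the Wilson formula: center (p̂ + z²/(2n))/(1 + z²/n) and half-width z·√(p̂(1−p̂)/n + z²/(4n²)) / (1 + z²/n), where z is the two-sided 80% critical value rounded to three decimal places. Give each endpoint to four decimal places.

p̂ = 306/413 = 0.74092; z = 1.282, so z² = 1.643524.
1 + z²/n = 1.003979.
Center = (0.74092 + 0.001990)/1.003979 = 0.73997.
Radicand: p̂(1−p̂)/n + z²/(4n²) = 0.000464788 + 0.000002409 = 0.000467197.
Half-width = z·√(radicand)/denom = 1.282·0.021615/1.003979 = 0.02760.
So the interval runs from 0.7124 to 0.7676.

(0.7124, 0.7676)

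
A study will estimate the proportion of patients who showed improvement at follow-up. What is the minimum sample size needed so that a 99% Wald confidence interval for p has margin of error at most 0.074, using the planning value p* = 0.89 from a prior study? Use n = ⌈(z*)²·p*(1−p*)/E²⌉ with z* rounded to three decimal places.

z* = 2.576 at the 99% level.
p*(1−p*) = 0.89·0.11 = 0.0979.
Required n before rounding: 6.635776 × 0.0979 / 0.074² = 118.634.
⌈118.634⌉ = 119.

n = 119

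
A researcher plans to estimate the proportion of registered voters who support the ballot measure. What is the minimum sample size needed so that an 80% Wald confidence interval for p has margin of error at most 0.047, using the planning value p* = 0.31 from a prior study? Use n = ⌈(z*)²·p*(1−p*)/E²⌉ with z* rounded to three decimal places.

n = 160

For 80% confidence, z* = 1.282.
p*(1−p*) = 0.2139.
Required n before rounding: 1.643524 × 0.2139 / 0.047² = 159.144.
⌈159.144⌉ = 160.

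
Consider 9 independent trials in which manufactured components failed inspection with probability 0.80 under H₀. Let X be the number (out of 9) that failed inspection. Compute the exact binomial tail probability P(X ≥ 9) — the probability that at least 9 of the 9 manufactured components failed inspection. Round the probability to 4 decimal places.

P = 0.1342

X ~ Binomial(n=9, p=0.80).
P(X ≥ 9) = C(9,9)·0.80^9·0.20^0.
= 0.134218 = 0.1342.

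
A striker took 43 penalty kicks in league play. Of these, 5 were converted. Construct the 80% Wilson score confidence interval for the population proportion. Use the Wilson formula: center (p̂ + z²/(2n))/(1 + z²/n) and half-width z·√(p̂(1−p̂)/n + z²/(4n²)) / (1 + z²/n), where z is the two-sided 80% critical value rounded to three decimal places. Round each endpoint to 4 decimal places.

p̂ = 5/43 = 0.11628; z = 1.282, so z² = 1.643524.
1 + z²/n = 1.038221.
Adjusted center: (0.11628 + z²/(2n))/1.038221 = 0.13041.
Radicand: p̂(1−p̂)/n + z²/(4n²) = 0.002389727 + 0.000222218 = 0.002611945.
Half-width = z·√(radicand)/denom = 1.282·0.051107/1.038221 = 0.06311.
Interval: 0.13041 ± 0.06311 → (0.0673, 0.1935).

(0.0673, 0.1935)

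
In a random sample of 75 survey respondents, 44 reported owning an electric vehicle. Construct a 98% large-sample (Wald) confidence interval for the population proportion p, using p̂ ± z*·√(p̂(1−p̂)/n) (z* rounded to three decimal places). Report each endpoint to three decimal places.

The sample proportion is 44/75 = 0.58667.
Standard error of p̂: √(0.242489/75) = √0.003233185 = 0.056861.
For 98% confidence, z* = 2.326.
Margin of error: 2.326 × 0.056861 = 0.13226.
CI: 0.58667 ± 0.13226 = (0.454, 0.719).

(0.454, 0.719)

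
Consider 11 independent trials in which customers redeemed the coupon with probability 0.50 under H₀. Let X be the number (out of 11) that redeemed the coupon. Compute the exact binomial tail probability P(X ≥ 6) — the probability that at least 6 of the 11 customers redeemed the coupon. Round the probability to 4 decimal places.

X is binomial with n = 11 and p = 0.50.
P(X ≥ 6) = Σ_{j=6}^{11} C(11,j)·0.50^j·0.50^{11−j}.
= 0.225586 + 0.161133 + 0.080566 + 0.026855 + 0.005371 + 0.000488 = 0.5000.

P = 0.5000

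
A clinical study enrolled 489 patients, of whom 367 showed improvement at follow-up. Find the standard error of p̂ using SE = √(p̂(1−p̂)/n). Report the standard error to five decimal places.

With x = 367 successes in n = 489, p̂ = 0.75051.
p̂(1−p̂) = 0.75051·0.24949 = 0.187245.
SE = √(0.187245/489) = √0.000382914 = 0.01957.

SE = 0.01957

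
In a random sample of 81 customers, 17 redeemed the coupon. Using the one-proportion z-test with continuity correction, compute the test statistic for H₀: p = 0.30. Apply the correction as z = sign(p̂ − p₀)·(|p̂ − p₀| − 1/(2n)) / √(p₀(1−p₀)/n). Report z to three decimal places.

The sample proportion is 17/81 = 0.20988. p̂ − p₀ = -0.090123.
Continuity correction 1/(2n) = 1/162 = 0.006173.
Corrected numerator: |-0.090123| − 0.006173 = 0.083950.
Null standard error: √(0.30·0.70/81) = √0.002592593 = 0.050918.
z = (−)0.083950/0.050918 = -1.649.

z = -1.649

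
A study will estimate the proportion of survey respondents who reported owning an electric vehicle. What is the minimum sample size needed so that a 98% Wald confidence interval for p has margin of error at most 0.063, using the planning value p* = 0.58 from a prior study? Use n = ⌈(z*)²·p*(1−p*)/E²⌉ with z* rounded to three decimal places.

z* = 2.326 at the 98% level.
p*(1−p*) = 0.58·0.42 = 0.2436.
(z*)²·p*(1−p*)/E² = 5.410276·0.2436/0.003969 = 332.059.
Rounding up, n = 333.

n = 333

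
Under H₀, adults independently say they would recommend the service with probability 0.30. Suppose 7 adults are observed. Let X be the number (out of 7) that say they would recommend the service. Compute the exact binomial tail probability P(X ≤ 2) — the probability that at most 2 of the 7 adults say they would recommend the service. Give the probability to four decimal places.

X is binomial with n = 7 and p = 0.30.
P(X ≤ 2) = C(7,0)·0.30^0·0.70^7 + C(7,1)·0.30^1·0.70^6 + C(7,2)·0.30^2·0.70^5.
= 0.082354 + 0.247063 + 0.317652 = 0.6471.

P = 0.6471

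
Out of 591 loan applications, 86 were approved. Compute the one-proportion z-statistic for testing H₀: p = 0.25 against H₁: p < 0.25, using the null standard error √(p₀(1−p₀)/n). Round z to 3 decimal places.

z = -5.866

With x = 86 successes in n = 591, p̂ = 0.14552.
SE₀ = √(0.25·0.75/591) = 0.017812.
Test statistic: z = -0.10448/0.017812 = -5.866.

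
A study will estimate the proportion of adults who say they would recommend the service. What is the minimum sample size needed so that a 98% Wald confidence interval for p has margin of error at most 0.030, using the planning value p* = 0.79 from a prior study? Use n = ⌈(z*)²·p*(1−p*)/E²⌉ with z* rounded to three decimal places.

z* = 2.326 at the 98% level.
p*(1−p*) = 0.79·0.21 = 0.1659.
Required n before rounding: 5.410276 × 0.1659 / 0.030² = 997.294.
⌈997.294⌉ = 998.

n = 998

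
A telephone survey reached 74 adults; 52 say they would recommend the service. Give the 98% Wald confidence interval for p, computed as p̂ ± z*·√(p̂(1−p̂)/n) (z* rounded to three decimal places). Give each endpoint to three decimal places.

With x = 52 successes in n = 74, p̂ = 0.70270.
SE(p̂) = √(0.70270·0.29730/74) = 0.053133.
The 98% critical value is z* = 2.326.
Margin = 2.326·0.053133 = 0.12359.
Interval: 0.70270 ± 0.12359 → (0.579, 0.826).

(0.579, 0.826)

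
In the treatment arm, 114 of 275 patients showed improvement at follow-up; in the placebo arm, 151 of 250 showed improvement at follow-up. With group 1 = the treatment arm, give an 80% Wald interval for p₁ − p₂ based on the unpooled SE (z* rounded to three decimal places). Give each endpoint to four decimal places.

(-0.2444, -0.1345)

p̂₁ = 0.41455, p̂₂ = 0.60400, so the observed difference is -0.18945.
Unpooled SE = √(p̂₁(1−p̂₁)/n₁ + p̂₂(1−p̂₂)/n₂) = √(0.000882536 + 0.000956736) = 0.042887.
The 80% critical value is z* = 1.282. Margin = 1.282·0.042887 = 0.05498.
Interval: -0.18945 ± 0.05498 → (-0.2444, -0.1345).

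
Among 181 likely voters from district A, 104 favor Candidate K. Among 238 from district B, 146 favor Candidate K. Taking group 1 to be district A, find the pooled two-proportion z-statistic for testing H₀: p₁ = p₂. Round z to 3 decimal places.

Sample proportions: p̂₁ = 104/181 = 0.57459 and p̂₂ = 146/238 = 0.61345.
Pooled p̂ = (104+146)/(181+238) = 250/419 = 0.59666.
Pooled SE = √[0.2406571·0.00972654] ≈ 0.048381.
z = -0.03886/0.048381 = -0.803.

z = -0.803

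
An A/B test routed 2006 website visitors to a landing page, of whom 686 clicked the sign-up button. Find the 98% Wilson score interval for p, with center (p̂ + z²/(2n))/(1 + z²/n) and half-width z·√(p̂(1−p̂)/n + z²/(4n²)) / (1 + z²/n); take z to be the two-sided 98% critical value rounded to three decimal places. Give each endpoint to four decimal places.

Here p̂ = 686/2006 = 0.34197 and z = 2.326 (z² = 5.410276).
Denominator 1 + z²/n = 1 + 5.410276/2006 = 1.002697.
Center = (0.34197 + 0.001349)/1.002697 = 0.34240.
Radicand: p̂(1−p̂)/n + z²/(4n²) = 0.000112177 + 0.000000336 = 0.000112513.
Half-width = z·√(radicand)/denom = 2.326·0.010607/1.002697 = 0.02461.
So the interval runs from 0.3178 to 0.3670.

(0.3178, 0.3670)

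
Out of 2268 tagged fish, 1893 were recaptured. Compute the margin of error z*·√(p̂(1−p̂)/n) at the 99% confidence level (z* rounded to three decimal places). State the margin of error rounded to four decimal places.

The sample proportion is 1893/2268 = 0.83466.
SE = √(p̂(1−p̂)/n) = √(0.138005/2268) = 0.007801.
The 99% critical value is z* = 2.576.
Margin of error = z*·SE = 2.576 × 0.007801 = 0.0201.

ME = 0.0201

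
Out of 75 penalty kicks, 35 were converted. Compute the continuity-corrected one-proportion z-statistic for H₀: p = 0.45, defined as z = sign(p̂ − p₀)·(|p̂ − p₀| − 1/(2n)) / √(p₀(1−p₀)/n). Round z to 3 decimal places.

Sample proportion p̂ = 35/75 = 0.46667. p̂ − p₀ = 0.016667.
Continuity correction 1/(2n) = 1/150 = 0.006667.
Corrected numerator: |0.016667| − 0.006667 = 0.010000.
SE₀ = √(0.45·0.55/75) = 0.057446.
z = (+)0.010000/0.057446 = 0.174.

z = 0.174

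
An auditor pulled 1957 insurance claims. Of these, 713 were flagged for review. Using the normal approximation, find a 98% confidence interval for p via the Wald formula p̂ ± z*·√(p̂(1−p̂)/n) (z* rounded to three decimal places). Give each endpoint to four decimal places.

(0.3390, 0.3896)

The sample proportion is 713/1957 = 0.36433.
SE = √(p̂(1−p̂)/n) = √(0.231595/1957) = 0.010878.
For 98% confidence, z* = 2.326.
Margin = 2.326·0.010878 = 0.02530.
So the interval runs from 0.3390 to 0.3896.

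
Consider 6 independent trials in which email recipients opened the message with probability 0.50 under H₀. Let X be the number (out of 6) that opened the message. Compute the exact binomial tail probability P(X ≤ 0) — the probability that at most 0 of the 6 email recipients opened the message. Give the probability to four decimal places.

X is binomial with n = 6 and p = 0.50.
P(X ≤ 0) = C(6,0)·0.50^0·0.50^6.
= 0.015625 = 0.0156.

P = 0.0156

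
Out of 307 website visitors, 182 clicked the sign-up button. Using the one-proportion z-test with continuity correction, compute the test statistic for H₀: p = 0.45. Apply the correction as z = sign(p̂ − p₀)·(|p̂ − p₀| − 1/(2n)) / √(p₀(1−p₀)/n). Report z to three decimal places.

z = 4.973

Sample proportion p̂ = 182/307 = 0.59283. p̂ − p₀ = 0.142834.
Continuity correction 1/(2n) = 1/614 = 0.001629.
Corrected numerator: |0.142834| − 0.001629 = 0.141205.
Null standard error: √(0.45·0.55/307) = √0.000806189 = 0.028393.
z = (+)0.141205/0.028393 = 4.973.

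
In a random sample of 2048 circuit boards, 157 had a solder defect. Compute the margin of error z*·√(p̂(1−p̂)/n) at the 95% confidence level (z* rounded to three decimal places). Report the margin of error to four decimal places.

p̂ = 157/2048 = 0.07666.
Standard error of p̂: √(0.070783/2048) = √0.000034562 = 0.005879.
The 95% critical value is z* = 1.960.
Margin of error = z*·SE = 1.960 × 0.005879 = 0.0115.

ME = 0.0115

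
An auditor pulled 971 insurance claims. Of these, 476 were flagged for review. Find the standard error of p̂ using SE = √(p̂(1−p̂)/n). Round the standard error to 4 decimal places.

The sample proportion is 476/971 = 0.49022.
p̂(1−p̂) = 0.249904.
Dividing by n and taking the root: √0.000257368 = 0.0160.

SE = 0.0160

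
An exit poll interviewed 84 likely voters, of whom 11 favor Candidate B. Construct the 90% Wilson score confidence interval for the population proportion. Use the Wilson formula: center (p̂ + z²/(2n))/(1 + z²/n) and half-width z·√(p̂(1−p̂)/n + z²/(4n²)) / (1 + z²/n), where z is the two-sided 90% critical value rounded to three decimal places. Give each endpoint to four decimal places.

(0.0818, 0.2032)

Here p̂ = 11/84 = 0.13095 and z = 1.645 (z² = 2.706025).
1 + z²/n = 1.032215.
Adjusted center: (0.13095 + z²/(2n))/1.032215 = 0.14247.
Radicand: p̂(1−p̂)/n + z²/(4n²) = 0.001354808 + 0.000095877 = 0.001450685.
Half-width = z·√(radicand)/denom = 1.645·0.038088/1.032215 = 0.06070.
Interval: 0.14247 ± 0.06070 → (0.0818, 0.2032).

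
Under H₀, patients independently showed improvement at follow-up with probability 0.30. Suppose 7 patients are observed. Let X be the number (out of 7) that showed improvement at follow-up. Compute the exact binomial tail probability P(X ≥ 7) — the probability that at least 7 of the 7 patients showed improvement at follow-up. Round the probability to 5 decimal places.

X ~ Binomial(n=7, p=0.30).
P(X ≥ 7) = C(7,7)·0.30^7·0.70^0.
= 0.000219 = 0.00022.

P = 0.00022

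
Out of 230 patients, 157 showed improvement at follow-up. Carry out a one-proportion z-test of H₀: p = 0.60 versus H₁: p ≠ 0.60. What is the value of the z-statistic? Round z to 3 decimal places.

z = 2.557

Sample proportion p̂ = 157/230 = 0.68261.
Under H₀, SE = √(p₀(1−p₀)/n) = √(0.60·0.40/230) = √0.001043478 = 0.032303.
z = (0.68261 − 0.60)/0.032303 = 0.08261/0.032303 = 2.557.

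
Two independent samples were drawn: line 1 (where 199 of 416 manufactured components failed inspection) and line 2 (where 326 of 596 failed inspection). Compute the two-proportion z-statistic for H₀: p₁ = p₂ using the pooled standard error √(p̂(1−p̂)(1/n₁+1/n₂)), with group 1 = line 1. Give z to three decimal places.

p̂₁ = 199/416 = 0.47837, p̂₂ = 326/596 = 0.54698.
Pooling: p̂ = 525/1012 = 0.51877.
Pooled SE = √[0.2496475·0.00408170] ≈ 0.031922.
z = (p̂₁ − p̂₂)/SE = (0.47837 − 0.54698)/0.031922 = -0.06861/0.031922 = -2.149.

z = -2.149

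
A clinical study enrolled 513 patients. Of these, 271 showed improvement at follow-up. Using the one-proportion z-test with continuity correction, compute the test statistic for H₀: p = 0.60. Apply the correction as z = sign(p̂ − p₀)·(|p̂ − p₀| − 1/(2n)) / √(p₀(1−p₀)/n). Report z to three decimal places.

p̂ = 271/513 = 0.52827. p̂ − p₀ = -0.071735.
Continuity correction 1/(2n) = 1/1026 = 0.000975.
Corrected numerator: |-0.071735| − 0.000975 = 0.070760.
Null standard error: √(0.60·0.40/513) = √0.000467836 = 0.021630.
z = −0.070760/0.021630 = -3.271.

z = -3.271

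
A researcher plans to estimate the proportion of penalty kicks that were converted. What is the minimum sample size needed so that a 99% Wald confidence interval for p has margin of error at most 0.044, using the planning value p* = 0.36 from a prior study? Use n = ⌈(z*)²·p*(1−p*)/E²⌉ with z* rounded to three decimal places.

For 99% confidence, z* = 2.576.
p*(1−p*) = 0.36·0.64 = 0.2304.
(z*)²·p*(1−p*)/E² = 6.635776·0.2304/0.001936 = 789.712.
⌈789.712⌉ = 790.

n = 790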